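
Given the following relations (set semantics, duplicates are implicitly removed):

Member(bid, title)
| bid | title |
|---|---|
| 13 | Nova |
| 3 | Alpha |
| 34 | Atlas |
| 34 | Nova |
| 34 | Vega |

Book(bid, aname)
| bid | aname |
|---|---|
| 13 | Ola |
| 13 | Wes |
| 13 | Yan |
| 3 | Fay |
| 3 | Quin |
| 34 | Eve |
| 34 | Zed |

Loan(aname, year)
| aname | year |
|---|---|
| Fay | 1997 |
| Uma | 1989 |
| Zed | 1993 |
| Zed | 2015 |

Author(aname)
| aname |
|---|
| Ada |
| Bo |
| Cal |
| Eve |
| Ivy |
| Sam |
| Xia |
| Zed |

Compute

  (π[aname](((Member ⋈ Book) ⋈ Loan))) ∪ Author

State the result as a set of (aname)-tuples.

{Ada, Bo, Cal, Eve, Fay, Ivy, Sam, Xia, Zed}

Natural join on bid: {(13, Nova, Ola), (13, Nova, Wes), (13, Nova, Yan), (3, Alpha, Fay), (3, Alpha, Quin), (34, Atlas, Eve), (34, Atlas, Zed), (34, Nova, Eve), (34, Nova, Zed), (34, Vega, Eve), (34, Vega, Zed)}
Natural join on aname: {(3, Alpha, Fay, 1997), (34, Atlas, Zed, 1993), (34, Atlas, Zed, 2015), (34, Nova, Zed, 1993), (34, Nova, Zed, 2015), (34, Vega, Zed, 1993), (34, Vega, Zed, 2015)}
Keep only column(s) aname (5 duplicate(s) eliminated): {Fay, Zed}
Taking the union: {Ada, Bo, Cal, Eve, Fay, Ivy, Sam, Xia, Zed}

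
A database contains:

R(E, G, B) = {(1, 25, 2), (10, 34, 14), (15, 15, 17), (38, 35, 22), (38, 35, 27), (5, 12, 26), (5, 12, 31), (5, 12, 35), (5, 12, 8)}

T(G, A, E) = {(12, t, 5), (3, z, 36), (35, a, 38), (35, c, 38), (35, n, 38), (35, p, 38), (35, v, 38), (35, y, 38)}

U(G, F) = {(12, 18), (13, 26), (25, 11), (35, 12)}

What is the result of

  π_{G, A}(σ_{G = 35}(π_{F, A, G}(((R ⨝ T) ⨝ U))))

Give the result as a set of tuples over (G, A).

{(35, a), (35, c), (35, n), (35, p), (35, v), (35, y)}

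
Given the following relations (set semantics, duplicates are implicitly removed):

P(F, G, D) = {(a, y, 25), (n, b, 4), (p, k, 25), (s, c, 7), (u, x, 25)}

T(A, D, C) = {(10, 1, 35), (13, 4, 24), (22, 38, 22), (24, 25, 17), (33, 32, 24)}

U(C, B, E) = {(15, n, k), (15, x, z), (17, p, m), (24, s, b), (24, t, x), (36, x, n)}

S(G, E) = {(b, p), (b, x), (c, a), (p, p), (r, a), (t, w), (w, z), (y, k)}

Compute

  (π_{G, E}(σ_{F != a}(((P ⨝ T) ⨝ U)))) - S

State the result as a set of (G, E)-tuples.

Joining P and T on D yields {(a, y, 25, 24, 17), (n, b, 4, 13, 24), (p, k, 25, 24, 17), (u, x, 25, 24, 17)}.
Joining (P ⨝ T) and U on C yields {(a, y, 25, 24, 17, p, m), (n, b, 4, 13, 24, s, b), (n, b, 4, 13, 24, t, x), (p, k, 25, 24, 17, p, m), (u, x, 25, 24, 17, p, m)}.
Apply σ_{F != a}; surviving tuples: {(n, b, 4, 13, 24, s, b), (n, b, 4, 13, 24, t, x), (p, k, 25, 24, 17, p, m), (u, x, 25, 24, 17, p, m)}
Keep only column(s) G, E: {(b, b), (b, x), (k, m), (x, m)}
Difference: {(b, b), (b, x), (k, m), (x, m)} with {(b, p), (b, x), (c, a), (p, p), (r, a), (t, w), (w, z), (y, k)} → {(b, b), (k, m), (x, m)}

{(b, b), (k, m), (x, m)}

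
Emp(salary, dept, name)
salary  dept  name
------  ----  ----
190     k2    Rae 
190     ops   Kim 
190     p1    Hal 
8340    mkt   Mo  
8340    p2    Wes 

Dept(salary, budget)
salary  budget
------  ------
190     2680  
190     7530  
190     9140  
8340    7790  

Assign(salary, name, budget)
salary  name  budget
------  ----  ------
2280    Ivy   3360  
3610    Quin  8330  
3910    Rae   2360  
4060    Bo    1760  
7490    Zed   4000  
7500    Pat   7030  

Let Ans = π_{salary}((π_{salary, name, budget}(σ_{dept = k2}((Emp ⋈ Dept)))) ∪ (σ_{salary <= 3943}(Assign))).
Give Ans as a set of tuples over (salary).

{190, 2280, 3610, 3910}

Joining Emp and Dept on salary yields {(190, k2, Rae, 2680), (190, k2, Rae, 7530), (190, k2, Rae, 9140), (190, ops, Kim, 2680), (190, ops, Kim, 7530), (190, ops, Kim, 9140), (190, p1, Hal, 2680), (190, p1, Hal, 7530), (190, p1, Hal, 9140), (8340, mkt, Mo, 7790), (8340, p2, Wes, 7790)}.
Filtering on dept = k2 leaves {(190, k2, Rae, 2680), (190, k2, Rae, 7530), (190, k2, Rae, 9140)}.
Keep only column(s) salary, name, budget: {(190, Rae, 2680), (190, Rae, 7530), (190, Rae, 9140)}
Filtering on salary <= 3943 leaves {(2280, Ivy, 3360), (3610, Quin, 8330), (3910, Rae, 2360)}.
Union: {(190, Rae, 2680), (190, Rae, 7530), (190, Rae, 9140)} with {(2280, Ivy, 3360), (3610, Quin, 8330), (3910, Rae, 2360)} → {(190, Rae, 2680), (190, Rae, 7530), (190, Rae, 9140), (2280, Ivy, 3360), (3610, Quin, 8330), (3910, Rae, 2360)}
Keep only column(s) salary (2 duplicate(s) eliminated): {190, 2280, 3610, 3910}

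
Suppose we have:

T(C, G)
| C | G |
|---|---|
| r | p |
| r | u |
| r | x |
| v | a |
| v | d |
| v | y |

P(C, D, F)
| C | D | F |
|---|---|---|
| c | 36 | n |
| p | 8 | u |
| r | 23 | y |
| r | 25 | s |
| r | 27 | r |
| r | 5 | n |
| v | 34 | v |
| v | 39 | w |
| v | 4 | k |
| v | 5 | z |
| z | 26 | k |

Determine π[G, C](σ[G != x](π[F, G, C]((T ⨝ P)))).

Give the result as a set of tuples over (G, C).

T ⋈ P (natural join on C): {(r, p, 23, y), (r, p, 25, s), (r, p, 27, r), (r, p, 5, n), (r, u, 23, y), (r, u, 25, s), (r, u, 27, r), (r, u, 5, n), (r, x, 23, y), (r, x, 25, s), (r, x, 27, r), (r, x, 5, n), (v, a, 34, v), (v, a, 39, w), (v, a, 4, k), (v, a, 5, z), (v, d, 34, v), (v, d, 39, w), (v, d, 4, k), (v, d, 5, z), (v, y, 34, v), (v, y, 39, w), (v, y, 4, k), (v, y, 5, z)}
Projecting to F, G, C: {(k, a, v), (k, d, v), (k, y, v), (n, p, r), (n, u, r), (n, x, r), (r, p, r), (r, u, r), (r, x, r), (s, p, r), (s, u, r), (s, x, r), (v, a, v), (v, d, v), (v, y, v), (w, a, v), (w, d, v), (w, y, v), (y, p, r), (y, u, r), (y, x, r), (z, a, v), (z, d, v), (z, y, v)}
Filtering on G != x leaves {(k, a, v), (k, d, v), (k, y, v), (n, p, r), (n, u, r), (r, p, r), (r, u, r), (s, p, r), (s, u, r), (v, a, v), (v, d, v), (v, y, v), (w, a, v), (w, d, v), (w, y, v), (y, p, r), (y, u, r), (z, a, v), (z, d, v), (z, y, v)}.
Projecting to G, C (15 duplicate(s) eliminated): {(a, v), (d, v), (p, r), (u, r), (y, v)}

{(a, v), (d, v), (p, r), (u, r), (y, v)}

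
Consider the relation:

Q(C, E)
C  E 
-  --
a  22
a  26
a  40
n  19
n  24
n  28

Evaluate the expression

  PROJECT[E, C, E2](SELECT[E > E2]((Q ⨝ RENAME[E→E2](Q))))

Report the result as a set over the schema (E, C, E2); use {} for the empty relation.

{(24, n, 19), (26, a, 22), (28, n, 19), (28, n, 24), (40, a, 22), (40, a, 26)}

ρ[E→E2]: schema becomes (C, E2); tuples unchanged.
Natural join on C: {(a, 22, 22), (a, 22, 26), (a, 22, 40), (a, 26, 22), (a, 26, 26), (a, 26, 40), (a, 40, 22), (a, 40, 26), (a, 40, 40), (n, 19, 19), (n, 19, 24), (n, 19, 28), (n, 24, 19), (n, 24, 24), (n, 24, 28), (n, 28, 19), (n, 28, 24), (n, 28, 28)}
σ[E > E2]: keep tuples satisfying E > E2 → {(a, 26, 22), (a, 40, 22), (a, 40, 26), (n, 24, 19), (n, 28, 19), (n, 28, 24)}
Projecting to E, C, E2: {(24, n, 19), (26, a, 22), (28, n, 19), (28, n, 24), (40, a, 22), (40, a, 26)}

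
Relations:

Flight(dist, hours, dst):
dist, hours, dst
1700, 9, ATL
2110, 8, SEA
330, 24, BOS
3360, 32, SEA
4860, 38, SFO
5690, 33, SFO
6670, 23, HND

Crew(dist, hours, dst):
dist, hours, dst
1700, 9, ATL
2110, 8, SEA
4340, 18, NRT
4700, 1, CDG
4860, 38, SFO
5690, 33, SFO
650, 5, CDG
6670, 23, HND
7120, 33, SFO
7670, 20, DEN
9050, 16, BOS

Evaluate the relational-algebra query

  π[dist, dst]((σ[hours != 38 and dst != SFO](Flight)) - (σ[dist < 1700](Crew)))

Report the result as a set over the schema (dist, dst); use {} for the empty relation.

σ[hours != 38 and dst != SFO]: keep tuples satisfying hours != 38 and dst != SFO → {(1700, 9, ATL), (2110, 8, SEA), (330, 24, BOS), (3360, 32, SEA), (6670, 23, HND)}
σ[dist < 1700]: keep tuples satisfying dist < 1700 → {(650, 5, CDG)}
Difference: {(1700, 9, ATL), (2110, 8, SEA), (330, 24, BOS), (3360, 32, SEA), (6670, 23, HND)} with {(650, 5, CDG)} → {(1700, 9, ATL), (2110, 8, SEA), (330, 24, BOS), (3360, 32, SEA), (6670, 23, HND)}
Projecting to dist, dst: {(1700, ATL), (2110, SEA), (330, BOS), (3360, SEA), (6670, HND)}

{(1700, ATL), (2110, SEA), (330, BOS), (3360, SEA), (6670, HND)}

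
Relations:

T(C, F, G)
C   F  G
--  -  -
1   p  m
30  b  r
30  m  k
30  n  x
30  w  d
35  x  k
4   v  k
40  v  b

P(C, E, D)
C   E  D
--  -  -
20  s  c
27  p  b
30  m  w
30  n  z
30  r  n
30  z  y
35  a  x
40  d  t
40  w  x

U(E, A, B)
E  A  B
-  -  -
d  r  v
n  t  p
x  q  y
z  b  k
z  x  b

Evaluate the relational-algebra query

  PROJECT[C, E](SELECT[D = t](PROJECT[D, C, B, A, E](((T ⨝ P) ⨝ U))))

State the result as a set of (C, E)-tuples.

{(40, d)}

T ⋈ P (natural join on C): {(30, b, r, m, w), (30, b, r, n, z), (30, b, r, r, n), (30, b, r, z, y), (30, m, k, m, w), (30, m, k, n, z), (30, m, k, r, n), (30, m, k, z, y), (30, n, x, m, w), (30, n, x, n, z), (30, n, x, r, n), (30, n, x, z, y), (30, w, d, m, w), (30, w, d, n, z), (30, w, d, r, n), (30, w, d, z, y), (35, x, k, a, x), (40, v, b, d, t), (40, v, b, w, x)}
(T ⨝ P) ⋈ U (natural join on E): {(30, b, r, n, z, t, p), (30, b, r, z, y, b, k), (30, b, r, z, y, x, b), (30, m, k, n, z, t, p), (30, m, k, z, y, b, k), (30, m, k, z, y, x, b), (30, n, x, n, z, t, p), (30, n, x, z, y, b, k), (30, n, x, z, y, x, b), (30, w, d, n, z, t, p), (30, w, d, z, y, b, k), (30, w, d, z, y, x, b), (40, v, b, d, t, r, v)}
π_{D, C, B, A, E} gives {(t, 40, v, r, d), (y, 30, b, x, z), (y, 30, k, b, z), (z, 30, p, t, n)} (9 duplicate(s) eliminated).
Apply σ_{D = t}; surviving tuples: {(t, 40, v, r, d)}
π_{C, E} gives {(40, d)}.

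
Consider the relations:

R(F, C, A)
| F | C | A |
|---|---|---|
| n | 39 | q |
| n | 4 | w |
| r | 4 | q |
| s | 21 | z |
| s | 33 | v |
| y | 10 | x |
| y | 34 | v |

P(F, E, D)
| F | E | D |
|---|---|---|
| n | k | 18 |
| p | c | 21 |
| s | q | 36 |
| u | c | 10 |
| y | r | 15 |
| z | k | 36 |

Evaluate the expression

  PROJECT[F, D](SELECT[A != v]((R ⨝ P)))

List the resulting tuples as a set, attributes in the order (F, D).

Joining R and P on F yields {(n, 39, q, k, 18), (n, 4, w, k, 18), (s, 21, z, q, 36), (s, 33, v, q, 36), (y, 10, x, r, 15), (y, 34, v, r, 15)}.
Filtering on A != v leaves {(n, 39, q, k, 18), (n, 4, w, k, 18), (s, 21, z, q, 36), (y, 10, x, r, 15)}.
π_{F, D} gives {(n, 18), (s, 36), (y, 15)} (1 duplicate(s) eliminated).

{(n, 18), (s, 36), (y, 15)}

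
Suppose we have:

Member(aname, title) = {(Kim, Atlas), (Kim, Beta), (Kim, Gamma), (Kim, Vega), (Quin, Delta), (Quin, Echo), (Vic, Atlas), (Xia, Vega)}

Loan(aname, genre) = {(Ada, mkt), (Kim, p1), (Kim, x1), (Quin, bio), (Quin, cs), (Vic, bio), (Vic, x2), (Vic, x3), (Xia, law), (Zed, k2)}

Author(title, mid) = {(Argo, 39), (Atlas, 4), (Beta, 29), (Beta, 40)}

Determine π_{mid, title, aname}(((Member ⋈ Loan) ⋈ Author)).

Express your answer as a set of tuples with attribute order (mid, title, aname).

Joining Member and Loan on aname yields {(Kim, Atlas, p1), (Kim, Atlas, x1), (Kim, Beta, p1), (Kim, Beta, x1), (Kim, Gamma, p1), (Kim, Gamma, x1), (Kim, Vega, p1), (Kim, Vega, x1), (Quin, Delta, bio), (Quin, Delta, cs), (Quin, Echo, bio), (Quin, Echo, cs), (Vic, Atlas, bio), (Vic, Atlas, x2), (Vic, Atlas, x3), (Xia, Vega, law)}.
Joining (Member ⋈ Loan) and Author on title yields {(Kim, Atlas, p1, 4), (Kim, Atlas, x1, 4), (Kim, Beta, p1, 29), (Kim, Beta, p1, 40), (Kim, Beta, x1, 29), (Kim, Beta, x1, 40), (Vic, Atlas, bio, 4), (Vic, Atlas, x2, 4), (Vic, Atlas, x3, 4)}.
π_{mid, title, aname} gives {(29, Beta, Kim), (4, Atlas, Kim), (4, Atlas, Vic), (40, Beta, Kim)} (5 duplicate(s) eliminated).

{(29, Beta, Kim), (4, Atlas, Kim), (4, Atlas, Vic), (40, Beta, Kim)}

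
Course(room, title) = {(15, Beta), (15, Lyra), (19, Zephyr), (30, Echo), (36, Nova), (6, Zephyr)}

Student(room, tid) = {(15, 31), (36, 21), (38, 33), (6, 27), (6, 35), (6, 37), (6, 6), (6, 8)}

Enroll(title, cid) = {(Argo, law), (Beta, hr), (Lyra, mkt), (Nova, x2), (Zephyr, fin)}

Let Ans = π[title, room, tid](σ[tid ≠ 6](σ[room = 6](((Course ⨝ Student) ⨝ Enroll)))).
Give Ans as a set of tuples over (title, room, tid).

{(Zephyr, 6, 27), (Zephyr, 6, 35), (Zephyr, 6, 37), (Zephyr, 6, 8)}

Joining Course and Student on room yields {(15, Beta, 31), (15, Lyra, 31), (36, Nova, 21), (6, Zephyr, 27), (6, Zephyr, 35), (6, Zephyr, 37), (6, Zephyr, 6), (6, Zephyr, 8)}.
Joining (Course ⨝ Student) and Enroll on title yields {(15, Beta, 31, hr), (15, Lyra, 31, mkt), (36, Nova, 21, x2), (6, Zephyr, 27, fin), (6, Zephyr, 35, fin), (6, Zephyr, 37, fin), (6, Zephyr, 6, fin), (6, Zephyr, 8, fin)}.
Selection room = 6: {(6, Zephyr, 27, fin), (6, Zephyr, 35, fin), (6, Zephyr, 37, fin), (6, Zephyr, 6, fin), (6, Zephyr, 8, fin)}
Selection tid ≠ 6: {(6, Zephyr, 27, fin), (6, Zephyr, 35, fin), (6, Zephyr, 37, fin), (6, Zephyr, 8, fin)}
Keep only column(s) title, room, tid: {(Zephyr, 6, 27), (Zephyr, 6, 35), (Zephyr, 6, 37), (Zephyr, 6, 8)}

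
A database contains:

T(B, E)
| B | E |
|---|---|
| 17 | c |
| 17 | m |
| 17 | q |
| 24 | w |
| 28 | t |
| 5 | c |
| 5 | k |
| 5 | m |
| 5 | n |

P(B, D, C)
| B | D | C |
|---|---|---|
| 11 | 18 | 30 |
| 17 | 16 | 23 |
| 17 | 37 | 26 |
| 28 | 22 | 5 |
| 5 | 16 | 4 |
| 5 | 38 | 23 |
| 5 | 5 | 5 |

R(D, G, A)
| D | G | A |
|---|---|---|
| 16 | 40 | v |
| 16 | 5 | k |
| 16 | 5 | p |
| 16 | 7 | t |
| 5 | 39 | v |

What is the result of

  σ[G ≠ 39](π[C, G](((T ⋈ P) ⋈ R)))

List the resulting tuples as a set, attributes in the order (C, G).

{(23, 40), (23, 5), (23, 7), (4, 40), (4, 5), (4, 7)}

Natural join on B: {(17, c, 16, 23), (17, c, 37, 26), (17, m, 16, 23), (17, m, 37, 26), (17, q, 16, 23), (17, q, 37, 26), (28, t, 22, 5), (5, c, 16, 4), (5, c, 38, 23), (5, c, 5, 5), (5, k, 16, 4), (5, k, 38, 23), (5, k, 5, 5), (5, m, 16, 4), (5, m, 38, 23), (5, m, 5, 5), (5, n, 16, 4), (5, n, 38, 23), (5, n, 5, 5)}
Natural join on D: {(17, c, 16, 23, 40, v), (17, c, 16, 23, 5, k), (17, c, 16, 23, 5, p), (17, c, 16, 23, 7, t), (17, m, 16, 23, 40, v), (17, m, 16, 23, 5, k), (17, m, 16, 23, 5, p), (17, m, 16, 23, 7, t), (17, q, 16, 23, 40, v), (17, q, 16, 23, 5, k), (17, q, 16, 23, 5, p), (17, q, 16, 23, 7, t), (5, c, 16, 4, 40, v), (5, c, 16, 4, 5, k), (5, c, 16, 4, 5, p), (5, c, 16, 4, 7, t), (5, c, 5, 5, 39, v), (5, k, 16, 4, 40, v), (5, k, 16, 4, 5, k), (5, k, 16, 4, 5, p), (5, k, 16, 4, 7, t), (5, k, 5, 5, 39, v), (5, m, 16, 4, 40, v), (5, m, 16, 4, 5, k), (5, m, 16, 4, 5, p), (5, m, 16, 4, 7, t), (5, m, 5, 5, 39, v), (5, n, 16, 4, 40, v), (5, n, 16, 4, 5, k), (5, n, 16, 4, 5, p), (5, n, 16, 4, 7, t), (5, n, 5, 5, 39, v)}
π_{C, G} gives {(23, 40), (23, 5), (23, 7), (4, 40), (4, 5), (4, 7), (5, 39)} (25 duplicate(s) eliminated).
Selection G ≠ 39: {(23, 40), (23, 5), (23, 7), (4, 40), (4, 5), (4, 7)}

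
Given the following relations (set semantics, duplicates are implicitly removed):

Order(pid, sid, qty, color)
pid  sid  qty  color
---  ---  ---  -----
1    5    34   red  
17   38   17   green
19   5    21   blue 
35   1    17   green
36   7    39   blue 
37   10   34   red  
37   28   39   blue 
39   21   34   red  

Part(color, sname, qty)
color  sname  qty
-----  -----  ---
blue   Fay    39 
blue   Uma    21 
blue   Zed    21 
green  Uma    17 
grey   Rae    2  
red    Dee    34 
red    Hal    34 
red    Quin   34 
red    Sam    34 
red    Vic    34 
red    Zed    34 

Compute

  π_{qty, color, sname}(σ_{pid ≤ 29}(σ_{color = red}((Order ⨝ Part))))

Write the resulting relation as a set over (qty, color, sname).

{(34, red, Dee), (34, red, Hal), (34, red, Quin), (34, red, Sam), (34, red, Vic), (34, red, Zed)}

Order ⋈ Part (natural join on qty, color): {(1, 5, 34, red, Dee), (1, 5, 34, red, Hal), (1, 5, 34, red, Quin), (1, 5, 34, red, Sam), (1, 5, 34, red, Vic), (1, 5, 34, red, Zed), (17, 38, 17, green, Uma), (19, 5, 21, blue, Uma), (19, 5, 21, blue, Zed), (35, 1, 17, green, Uma), (36, 7, 39, blue, Fay), (37, 10, 34, red, Dee), (37, 10, 34, red, Hal), (37, 10, 34, red, Quin), (37, 10, 34, red, Sam), (37, 10, 34, red, Vic), (37, 10, 34, red, Zed), (37, 28, 39, blue, Fay), (39, 21, 34, red, Dee), (39, 21, 34, red, Hal), (39, 21, 34, red, Quin), (39, 21, 34, red, Sam), (39, 21, 34, red, Vic), (39, 21, 34, red, Zed)}
σ[color = red]: keep tuples satisfying color = red → {(1, 5, 34, red, Dee), (1, 5, 34, red, Hal), (1, 5, 34, red, Quin), (1, 5, 34, red, Sam), (1, 5, 34, red, Vic), (1, 5, 34, red, Zed), (37, 10, 34, red, Dee), (37, 10, 34, red, Hal), (37, 10, 34, red, Quin), (37, 10, 34, red, Sam), (37, 10, 34, red, Vic), (37, 10, 34, red, Zed), (39, 21, 34, red, Dee), (39, 21, 34, red, Hal), (39, 21, 34, red, Quin), (39, 21, 34, red, Sam), (39, 21, 34, red, Vic), (39, 21, 34, red, Zed)}
σ[pid ≤ 29]: keep tuples satisfying pid ≤ 29 → {(1, 5, 34, red, Dee), (1, 5, 34, red, Hal), (1, 5, 34, red, Quin), (1, 5, 34, red, Sam), (1, 5, 34, red, Vic), (1, 5, 34, red, Zed)}
Projecting to qty, color, sname: {(34, red, Dee), (34, red, Hal), (34, red, Quin), (34, red, Sam), (34, red, Vic), (34, red, Zed)}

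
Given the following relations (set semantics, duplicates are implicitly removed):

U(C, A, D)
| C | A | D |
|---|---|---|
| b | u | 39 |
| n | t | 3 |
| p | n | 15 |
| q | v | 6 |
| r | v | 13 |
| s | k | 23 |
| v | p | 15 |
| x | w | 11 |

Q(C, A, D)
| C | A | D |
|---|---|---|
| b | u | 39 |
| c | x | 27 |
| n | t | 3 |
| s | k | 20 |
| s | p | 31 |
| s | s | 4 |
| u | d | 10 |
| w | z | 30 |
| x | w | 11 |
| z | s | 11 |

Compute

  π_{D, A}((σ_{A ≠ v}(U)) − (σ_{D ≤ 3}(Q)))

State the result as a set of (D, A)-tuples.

{(11, w), (15, n), (15, p), (23, k), (39, u)}

Filtering on A ≠ v leaves {(b, u, 39), (n, t, 3), (p, n, 15), (s, k, 23), (v, p, 15), (x, w, 11)}.
Filtering on D ≤ 3 leaves {(n, t, 3)}.
Difference: {(b, u, 39), (n, t, 3), (p, n, 15), (s, k, 23), (v, p, 15), (x, w, 11)} with {(n, t, 3)} → {(b, u, 39), (p, n, 15), (s, k, 23), (v, p, 15), (x, w, 11)}
π_{D, A} gives {(11, w), (15, n), (15, p), (23, k), (39, u)}.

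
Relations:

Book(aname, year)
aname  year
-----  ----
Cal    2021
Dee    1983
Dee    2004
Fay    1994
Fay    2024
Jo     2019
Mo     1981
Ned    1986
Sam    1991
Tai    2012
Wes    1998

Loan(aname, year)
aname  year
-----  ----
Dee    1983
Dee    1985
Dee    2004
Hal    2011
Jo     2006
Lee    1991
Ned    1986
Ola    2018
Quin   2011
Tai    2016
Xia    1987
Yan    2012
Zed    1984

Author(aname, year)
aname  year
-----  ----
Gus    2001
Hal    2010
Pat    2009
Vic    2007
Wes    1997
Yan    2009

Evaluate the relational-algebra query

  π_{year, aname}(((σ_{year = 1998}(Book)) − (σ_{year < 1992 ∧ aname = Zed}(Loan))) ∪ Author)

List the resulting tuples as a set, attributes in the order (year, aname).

Filtering on year = 1998 leaves {(Wes, 1998)}.
Filtering on year < 1992 ∧ aname = Zed leaves {(Zed, 1984)}.
Set difference of the two operands is {(Wes, 1998)}.
Set union of the two operands is {(Gus, 2001), (Hal, 2010), (Pat, 2009), (Vic, 2007), (Wes, 1997), (Wes, 1998), (Yan, 2009)}.
π_{year, aname} gives {(1997, Wes), (1998, Wes), (2001, Gus), (2007, Vic), (2009, Pat), (2009, Yan), (2010, Hal)}.

{(1997, Wes), (1998, Wes), (2001, Gus), (2007, Vic), (2009, Pat), (2009, Yan), (2010, Hal)}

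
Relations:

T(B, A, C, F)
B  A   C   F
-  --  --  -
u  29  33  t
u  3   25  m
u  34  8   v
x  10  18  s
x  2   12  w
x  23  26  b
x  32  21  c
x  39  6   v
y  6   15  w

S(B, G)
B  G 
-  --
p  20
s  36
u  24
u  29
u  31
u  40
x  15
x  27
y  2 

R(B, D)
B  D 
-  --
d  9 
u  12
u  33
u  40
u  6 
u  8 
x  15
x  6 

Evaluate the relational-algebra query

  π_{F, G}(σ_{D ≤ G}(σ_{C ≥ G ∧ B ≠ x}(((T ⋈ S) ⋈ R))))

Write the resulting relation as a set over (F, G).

{(m, 24), (t, 24), (t, 29), (t, 31)}

Joining T and S on B yields {(u, 29, 33, t, 24), (u, 29, 33, t, 29), (u, 29, 33, t, 31), (u, 29, 33, t, 40), (u, 3, 25, m, 24), (u, 3, 25, m, 29), (u, 3, 25, m, 31), (u, 3, 25, m, 40), (u, 34, 8, v, 24), (u, 34, 8, v, 29), (u, 34, 8, v, 31), (u, 34, 8, v, 40), (x, 10, 18, s, 15), (x, 10, 18, s, 27), (x, 2, 12, w, 15), (x, 2, 12, w, 27), (x, 23, 26, b, 15), (x, 23, 26, b, 27), (x, 32, 21, c, 15), (x, 32, 21, c, 27), (x, 39, 6, v, 15), (x, 39, 6, v, 27), (y, 6, 15, w, 2)}.
Joining (T ⋈ S) and R on B yields {(u, 29, 33, t, 24, 12), (u, 29, 33, t, 24, 33), (u, 29, 33, t, 24, 40), (u, 29, 33, t, 24, 6), (u, 29, 33, t, 24, 8), (u, 29, 33, t, 29, 12), (u, 29, 33, t, 29, 33), (u, 29, 33, t, 29, 40), (u, 29, 33, t, 29, 6), (u, 29, 33, t, 29, 8), (u, 29, 33, t, 31, 12), (u, 29, 33, t, 31, 33), (u, 29, 33, t, 31, 40), (u, 29, 33, t, 31, 6), (u, 29, 33, t, 31, 8), (u, 29, 33, t, 40, 12), (u, 29, 33, t, 40, 33), (u, 29, 33, t, 40, 40), (u, 29, 33, t, 40, 6), (u, 29, 33, t, 40, 8), (u, 3, 25, m, 24, 12), (u, 3, 25, m, 24, 33), (u, 3, 25, m, 24, 40), (u, 3, 25, m, 24, 6), (u, 3, 25, m, 24, 8), (u, 3, 25, m, 29, 12), (u, 3, 25, m, 29, 33), (u, 3, 25, m, 29, 40), (u, 3, 25, m, 29, 6), (u, 3, 25, m, 29, 8), (u, 3, 25, m, 31, 12), (u, 3, 25, m, 31, 33), (u, 3, 25, m, 31, 40), (u, 3, 25, m, 31, 6), (u, 3, 25, m, 31, 8), (u, 3, 25, m, 40, 12), (u, 3, 25, m, 40, 33), (u, 3, 25, m, 40, 40), (u, 3, 25, m, 40, 6), (u, 3, 25, m, 40, 8), (u, 34, 8, v, 24, 12), (u, 34, 8, v, 24, 33), (u, 34, 8, v, 24, 40), (u, 34, 8, v, 24, 6), (u, 34, 8, v, 24, 8), (u, 34, 8, v, 29, 12), (u, 34, 8, v, 29, 33), (u, 34, 8, v, 29, 40), (u, 34, 8, v, 29, 6), (u, 34, 8, v, 29, 8), (u, 34, 8, v, 31, 12), (u, 34, 8, v, 31, 33), (u, 34, 8, v, 31, 40), (u, 34, 8, v, 31, 6), (u, 34, 8, v, 31, 8), (u, 34, 8, v, 40, 12), (u, 34, 8, v, 40, 33), (u, 34, 8, v, 40, 40), (u, 34, 8, v, 40, 6), (u, 34, 8, v, 40, 8), (x, 10, 18, s, 15, 15), (x, 10, 18, s, 15, 6), (x, 10, 18, s, 27, 15), (x, 10, 18, s, 27, 6), (x, 2, 12, w, 15, 15), (x, 2, 12, w, 15, 6), (x, 2, 12, w, 27, 15), (x, 2, 12, w, 27, 6), (x, 23, 26, b, 15, 15), (x, 23, 26, b, 15, 6), (x, 23, 26, b, 27, 15), (x, 23, 26, b, 27, 6), (x, 32, 21, c, 15, 15), (x, 32, 21, c, 15, 6), (x, 32, 21, c, 27, 15), (x, 32, 21, c, 27, 6), (x, 39, 6, v, 15, 15), (x, 39, 6, v, 15, 6), (x, 39, 6, v, 27, 15), (x, 39, 6, v, 27, 6)}.
Apply σ_{C ≥ G ∧ B ≠ x}; surviving tuples: {(u, 29, 33, t, 24, 12), (u, 29, 33, t, 24, 33), (u, 29, 33, t, 24, 40), (u, 29, 33, t, 24, 6), (u, 29, 33, t, 24, 8), (u, 29, 33, t, 29, 12), (u, 29, 33, t, 29, 33), (u, 29, 33, t, 29, 40), (u, 29, 33, t, 29, 6), (u, 29, 33, t, 29, 8), (u, 29, 33, t, 31, 12), (u, 29, 33, t, 31, 33), (u, 29, 33, t, 31, 40), (u, 29, 33, t, 31, 6), (u, 29, 33, t, 31, 8), (u, 3, 25, m, 24, 12), (u, 3, 25, m, 24, 33), (u, 3, 25, m, 24, 40), (u, 3, 25, m, 24, 6), (u, 3, 25, m, 24, 8)}
Apply σ_{D ≤ G}; surviving tuples: {(u, 29, 33, t, 24, 12), (u, 29, 33, t, 24, 6), (u, 29, 33, t, 24, 8), (u, 29, 33, t, 29, 12), (u, 29, 33, t, 29, 6), (u, 29, 33, t, 29, 8), (u, 29, 33, t, 31, 12), (u, 29, 33, t, 31, 6), (u, 29, 33, t, 31, 8), (u, 3, 25, m, 24, 12), (u, 3, 25, m, 24, 6), (u, 3, 25, m, 24, 8)}
π[F, G]: project onto (F, G) (8 duplicate(s) eliminated) → {(m, 24), (t, 24), (t, 29), (t, 31)}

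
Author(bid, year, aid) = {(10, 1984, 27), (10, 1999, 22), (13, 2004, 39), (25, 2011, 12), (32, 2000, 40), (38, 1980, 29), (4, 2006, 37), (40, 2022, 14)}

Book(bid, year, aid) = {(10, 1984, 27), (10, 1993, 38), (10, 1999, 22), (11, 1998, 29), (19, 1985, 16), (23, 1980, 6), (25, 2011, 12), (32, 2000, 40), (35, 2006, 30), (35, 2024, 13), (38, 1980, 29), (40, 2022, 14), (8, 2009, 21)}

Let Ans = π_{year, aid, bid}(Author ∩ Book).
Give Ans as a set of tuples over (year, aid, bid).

{(1980, 29, 38), (1984, 27, 10), (1999, 22, 10), (2000, 40, 32), (2011, 12, 25), (2022, 14, 40)}

Set intersection of the two operands is {(10, 1984, 27), (10, 1999, 22), (25, 2011, 12), (32, 2000, 40), (38, 1980, 29), (40, 2022, 14)}.
Projecting to year, aid, bid: {(1980, 29, 38), (1984, 27, 10), (1999, 22, 10), (2000, 40, 32), (2011, 12, 25), (2022, 14, 40)}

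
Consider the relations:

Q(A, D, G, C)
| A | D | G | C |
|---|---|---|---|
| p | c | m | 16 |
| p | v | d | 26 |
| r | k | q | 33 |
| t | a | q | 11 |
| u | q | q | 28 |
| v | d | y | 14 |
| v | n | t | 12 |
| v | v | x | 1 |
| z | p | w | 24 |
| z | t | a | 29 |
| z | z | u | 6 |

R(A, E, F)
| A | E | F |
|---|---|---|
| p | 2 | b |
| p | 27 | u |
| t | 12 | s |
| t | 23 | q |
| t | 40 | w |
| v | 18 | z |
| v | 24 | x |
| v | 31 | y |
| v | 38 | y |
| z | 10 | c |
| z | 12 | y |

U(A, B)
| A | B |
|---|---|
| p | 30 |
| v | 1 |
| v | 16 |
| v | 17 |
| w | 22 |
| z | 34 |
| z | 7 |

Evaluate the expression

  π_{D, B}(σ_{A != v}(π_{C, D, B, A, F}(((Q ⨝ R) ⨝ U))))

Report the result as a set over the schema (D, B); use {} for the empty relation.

Natural join on A: {(p, c, m, 16, 2, b), (p, c, m, 16, 27, u), (p, v, d, 26, 2, b), (p, v, d, 26, 27, u), (t, a, q, 11, 12, s), (t, a, q, 11, 23, q), (t, a, q, 11, 40, w), (v, d, y, 14, 18, z), (v, d, y, 14, 24, x), (v, d, y, 14, 31, y), (v, d, y, 14, 38, y), (v, n, t, 12, 18, z), (v, n, t, 12, 24, x), (v, n, t, 12, 31, y), (v, n, t, 12, 38, y), (v, v, x, 1, 18, z), (v, v, x, 1, 24, x), (v, v, x, 1, 31, y), (v, v, x, 1, 38, y), (z, p, w, 24, 10, c), (z, p, w, 24, 12, y), (z, t, a, 29, 10, c), (z, t, a, 29, 12, y), (z, z, u, 6, 10, c), (z, z, u, 6, 12, y)}
Natural join on A: {(p, c, m, 16, 2, b, 30), (p, c, m, 16, 27, u, 30), (p, v, d, 26, 2, b, 30), (p, v, d, 26, 27, u, 30), (v, d, y, 14, 18, z, 1), (v, d, y, 14, 18, z, 16), (v, d, y, 14, 18, z, 17), (v, d, y, 14, 24, x, 1), (v, d, y, 14, 24, x, 16), (v, d, y, 14, 24, x, 17), (v, d, y, 14, 31, y, 1), (v, d, y, 14, 31, y, 16), (v, d, y, 14, 31, y, 17), (v, d, y, 14, 38, y, 1), (v, d, y, 14, 38, y, 16), (v, d, y, 14, 38, y, 17), (v, n, t, 12, 18, z, 1), (v, n, t, 12, 18, z, 16), (v, n, t, 12, 18, z, 17), (v, n, t, 12, 24, x, 1), (v, n, t, 12, 24, x, 16), (v, n, t, 12, 24, x, 17), (v, n, t, 12, 31, y, 1), (v, n, t, 12, 31, y, 16), (v, n, t, 12, 31, y, 17), (v, n, t, 12, 38, y, 1), (v, n, t, 12, 38, y, 16), (v, n, t, 12, 38, y, 17), (v, v, x, 1, 18, z, 1), (v, v, x, 1, 18, z, 16), (v, v, x, 1, 18, z, 17), (v, v, x, 1, 24, x, 1), (v, v, x, 1, 24, x, 16), (v, v, x, 1, 24, x, 17), (v, v, x, 1, 31, y, 1), (v, v, x, 1, 31, y, 16), (v, v, x, 1, 31, y, 17), (v, v, x, 1, 38, y, 1), (v, v, x, 1, 38, y, 16), (v, v, x, 1, 38, y, 17), (z, p, w, 24, 10, c, 34), (z, p, w, 24, 10, c, 7), (z, p, w, 24, 12, y, 34), (z, p, w, 24, 12, y, 7), (z, t, a, 29, 10, c, 34), (z, t, a, 29, 10, c, 7), (z, t, a, 29, 12, y, 34), (z, t, a, 29, 12, y, 7), (z, z, u, 6, 10, c, 34), (z, z, u, 6, 10, c, 7), (z, z, u, 6, 12, y, 34), (z, z, u, 6, 12, y, 7)}
Keep only column(s) C, D, B, A, F (9 duplicate(s) eliminated): {(1, v, 1, v, x), (1, v, 1, v, y), (1, v, 1, v, z), (1, v, 16, v, x), (1, v, 16, v, y), (1, v, 16, v, z), (1, v, 17, v, x), (1, v, 17, v, y), (1, v, 17, v, z), (12, n, 1, v, x), (12, n, 1, v, y), (12, n, 1, v, z), (12, n, 16, v, x), (12, n, 16, v, y), (12, n, 16, v, z), (12, n, 17, v, x), (12, n, 17, v, y), (12, n, 17, v, z), (14, d, 1, v, x), (14, d, 1, v, y), (14, d, 1, v, z), (14, d, 16, v, x), (14, d, 16, v, y), (14, d, 16, v, z), (14, d, 17, v, x), (14, d, 17, v, y), (14, d, 17, v, z), (16, c, 30, p, b), (16, c, 30, p, u), (24, p, 34, z, c), (24, p, 34, z, y), (24, p, 7, z, c), (24, p, 7, z, y), (26, v, 30, p, b), (26, v, 30, p, u), (29, t, 34, z, c), (29, t, 34, z, y), (29, t, 7, z, c), (29, t, 7, z, y), (6, z, 34, z, c), (6, z, 34, z, y), (6, z, 7, z, c), (6, z, 7, z, y)}
Filtering on A != v leaves {(16, c, 30, p, b), (16, c, 30, p, u), (24, p, 34, z, c), (24, p, 34, z, y), (24, p, 7, z, c), (24, p, 7, z, y), (26, v, 30, p, b), (26, v, 30, p, u), (29, t, 34, z, c), (29, t, 34, z, y), (29, t, 7, z, c), (29, t, 7, z, y), (6, z, 34, z, c), (6, z, 34, z, y), (6, z, 7, z, c), (6, z, 7, z, y)}.
Keep only column(s) D, B (8 duplicate(s) eliminated): {(c, 30), (p, 34), (p, 7), (t, 34), (t, 7), (v, 30), (z, 34), (z, 7)}

{(c, 30), (p, 34), (p, 7), (t, 34), (t, 7), (v, 30), (z, 34), (z, 7)}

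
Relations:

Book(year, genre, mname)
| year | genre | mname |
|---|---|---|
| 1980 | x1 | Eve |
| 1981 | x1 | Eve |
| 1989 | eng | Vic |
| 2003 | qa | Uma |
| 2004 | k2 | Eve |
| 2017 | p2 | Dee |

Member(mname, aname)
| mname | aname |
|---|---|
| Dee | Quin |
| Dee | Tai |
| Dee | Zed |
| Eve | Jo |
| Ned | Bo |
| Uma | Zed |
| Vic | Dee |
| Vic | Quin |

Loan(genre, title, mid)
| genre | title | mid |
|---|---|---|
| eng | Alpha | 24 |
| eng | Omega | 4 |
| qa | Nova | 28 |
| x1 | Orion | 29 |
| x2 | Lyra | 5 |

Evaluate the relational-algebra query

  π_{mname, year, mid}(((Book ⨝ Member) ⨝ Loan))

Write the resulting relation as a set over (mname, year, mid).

Joining Book and Member on mname yields {(1980, x1, Eve, Jo), (1981, x1, Eve, Jo), (1989, eng, Vic, Dee), (1989, eng, Vic, Quin), (2003, qa, Uma, Zed), (2004, k2, Eve, Jo), (2017, p2, Dee, Quin), (2017, p2, Dee, Tai), (2017, p2, Dee, Zed)}.
Joining (Book ⨝ Member) and Loan on genre yields {(1980, x1, Eve, Jo, Orion, 29), (1981, x1, Eve, Jo, Orion, 29), (1989, eng, Vic, Dee, Alpha, 24), (1989, eng, Vic, Dee, Omega, 4), (1989, eng, Vic, Quin, Alpha, 24), (1989, eng, Vic, Quin, Omega, 4), (2003, qa, Uma, Zed, Nova, 28)}.
π_{mname, year, mid} gives {(Eve, 1980, 29), (Eve, 1981, 29), (Uma, 2003, 28), (Vic, 1989, 24), (Vic, 1989, 4)} (2 duplicate(s) eliminated).

{(Eve, 1980, 29), (Eve, 1981, 29), (Uma, 2003, 28), (Vic, 1989, 24), (Vic, 1989, 4)}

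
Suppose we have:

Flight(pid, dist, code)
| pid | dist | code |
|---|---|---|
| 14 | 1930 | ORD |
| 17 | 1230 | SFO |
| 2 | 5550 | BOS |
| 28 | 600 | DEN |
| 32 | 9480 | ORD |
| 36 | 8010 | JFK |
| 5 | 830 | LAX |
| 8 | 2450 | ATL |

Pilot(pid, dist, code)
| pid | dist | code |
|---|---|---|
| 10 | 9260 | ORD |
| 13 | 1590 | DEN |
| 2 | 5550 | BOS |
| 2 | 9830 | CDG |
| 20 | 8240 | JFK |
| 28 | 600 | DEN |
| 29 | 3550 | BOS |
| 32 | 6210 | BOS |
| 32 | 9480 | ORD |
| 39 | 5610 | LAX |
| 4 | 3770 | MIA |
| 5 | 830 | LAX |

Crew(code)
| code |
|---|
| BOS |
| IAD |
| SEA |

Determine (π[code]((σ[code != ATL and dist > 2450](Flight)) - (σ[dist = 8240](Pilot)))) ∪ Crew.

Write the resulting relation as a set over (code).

Filtering on code != ATL and dist > 2450 leaves {(2, 5550, BOS), (32, 9480, ORD), (36, 8010, JFK)}.
Filtering on dist = 8240 leaves {(20, 8240, JFK)}.
Difference: {(2, 5550, BOS), (32, 9480, ORD), (36, 8010, JFK)} with {(20, 8240, JFK)} → {(2, 5550, BOS), (32, 9480, ORD), (36, 8010, JFK)}
Projecting to code: {BOS, JFK, ORD}
Union: {BOS, JFK, ORD} with {BOS, IAD, SEA} → {BOS, IAD, JFK, ORD, SEA}

{BOS, IAD, JFK, ORD, SEA}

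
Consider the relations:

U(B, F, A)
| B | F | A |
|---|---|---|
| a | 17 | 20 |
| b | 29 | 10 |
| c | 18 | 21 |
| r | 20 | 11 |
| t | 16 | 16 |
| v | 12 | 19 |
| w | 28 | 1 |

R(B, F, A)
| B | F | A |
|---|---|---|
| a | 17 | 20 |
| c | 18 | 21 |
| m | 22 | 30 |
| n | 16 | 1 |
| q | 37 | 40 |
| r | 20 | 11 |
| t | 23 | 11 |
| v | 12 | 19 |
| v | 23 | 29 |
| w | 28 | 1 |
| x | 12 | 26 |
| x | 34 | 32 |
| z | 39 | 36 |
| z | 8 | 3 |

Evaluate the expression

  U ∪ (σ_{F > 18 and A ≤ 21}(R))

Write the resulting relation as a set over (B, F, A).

{(a, 17, 20), (b, 29, 10), (c, 18, 21), (r, 20, 11), (t, 16, 16), (t, 23, 11), (v, 12, 19), (w, 28, 1)}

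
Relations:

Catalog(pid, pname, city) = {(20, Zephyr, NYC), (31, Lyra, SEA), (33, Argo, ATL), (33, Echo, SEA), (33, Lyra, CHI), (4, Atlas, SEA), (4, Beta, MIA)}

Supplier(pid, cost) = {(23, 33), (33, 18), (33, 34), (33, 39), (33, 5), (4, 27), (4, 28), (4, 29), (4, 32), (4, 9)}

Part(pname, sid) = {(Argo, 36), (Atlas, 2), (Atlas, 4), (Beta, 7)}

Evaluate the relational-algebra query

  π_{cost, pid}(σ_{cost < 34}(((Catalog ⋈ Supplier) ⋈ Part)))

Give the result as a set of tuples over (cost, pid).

{(18, 33), (27, 4), (28, 4), (29, 4), (32, 4), (5, 33), (9, 4)}

Natural join on pid: {(33, Argo, ATL, 18), (33, Argo, ATL, 34), (33, Argo, ATL, 39), (33, Argo, ATL, 5), (33, Echo, SEA, 18), (33, Echo, SEA, 34), (33, Echo, SEA, 39), (33, Echo, SEA, 5), (33, Lyra, CHI, 18), (33, Lyra, CHI, 34), (33, Lyra, CHI, 39), (33, Lyra, CHI, 5), (4, Atlas, SEA, 27), (4, Atlas, SEA, 28), (4, Atlas, SEA, 29), (4, Atlas, SEA, 32), (4, Atlas, SEA, 9), (4, Beta, MIA, 27), (4, Beta, MIA, 28), (4, Beta, MIA, 29), (4, Beta, MIA, 32), (4, Beta, MIA, 9)}
Natural join on pname: {(33, Argo, ATL, 18, 36), (33, Argo, ATL, 34, 36), (33, Argo, ATL, 39, 36), (33, Argo, ATL, 5, 36), (4, Atlas, SEA, 27, 2), (4, Atlas, SEA, 27, 4), (4, Atlas, SEA, 28, 2), (4, Atlas, SEA, 28, 4), (4, Atlas, SEA, 29, 2), (4, Atlas, SEA, 29, 4), (4, Atlas, SEA, 32, 2), (4, Atlas, SEA, 32, 4), (4, Atlas, SEA, 9, 2), (4, Atlas, SEA, 9, 4), (4, Beta, MIA, 27, 7), (4, Beta, MIA, 28, 7), (4, Beta, MIA, 29, 7), (4, Beta, MIA, 32, 7), (4, Beta, MIA, 9, 7)}
Apply σ_{cost < 34}; surviving tuples: {(33, Argo, ATL, 18, 36), (33, Argo, ATL, 5, 36), (4, Atlas, SEA, 27, 2), (4, Atlas, SEA, 27, 4), (4, Atlas, SEA, 28, 2), (4, Atlas, SEA, 28, 4), (4, Atlas, SEA, 29, 2), (4, Atlas, SEA, 29, 4), (4, Atlas, SEA, 32, 2), (4, Atlas, SEA, 32, 4), (4, Atlas, SEA, 9, 2), (4, Atlas, SEA, 9, 4), (4, Beta, MIA, 27, 7), (4, Beta, MIA, 28, 7), (4, Beta, MIA, 29, 7), (4, Beta, MIA, 32, 7), (4, Beta, MIA, 9, 7)}
π_{cost, pid} gives {(18, 33), (27, 4), (28, 4), (29, 4), (32, 4), (5, 33), (9, 4)} (10 duplicate(s) eliminated).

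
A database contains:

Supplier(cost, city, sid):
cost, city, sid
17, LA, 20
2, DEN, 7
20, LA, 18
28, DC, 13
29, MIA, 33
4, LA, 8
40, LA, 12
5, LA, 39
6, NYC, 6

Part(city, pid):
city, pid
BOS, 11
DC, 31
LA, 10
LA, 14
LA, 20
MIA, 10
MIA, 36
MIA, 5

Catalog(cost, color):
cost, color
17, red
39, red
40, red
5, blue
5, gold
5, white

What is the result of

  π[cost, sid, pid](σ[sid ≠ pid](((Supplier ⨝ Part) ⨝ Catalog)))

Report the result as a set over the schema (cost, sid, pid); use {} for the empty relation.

{(17, 20, 10), (17, 20, 14), (40, 12, 10), (40, 12, 14), (40, 12, 20), (5, 39, 10), (5, 39, 14), (5, 39, 20)}

Joining Supplier and Part on city yields {(17, LA, 20, 10), (17, LA, 20, 14), (17, LA, 20, 20), (20, LA, 18, 10), (20, LA, 18, 14), (20, LA, 18, 20), (28, DC, 13, 31), (29, MIA, 33, 10), (29, MIA, 33, 36), (29, MIA, 33, 5), (4, LA, 8, 10), (4, LA, 8, 14), (4, LA, 8, 20), (40, LA, 12, 10), (40, LA, 12, 14), (40, LA, 12, 20), (5, LA, 39, 10), (5, LA, 39, 14), (5, LA, 39, 20)}.
Joining (Supplier ⨝ Part) and Catalog on cost yields {(17, LA, 20, 10, red), (17, LA, 20, 14, red), (17, LA, 20, 20, red), (40, LA, 12, 10, red), (40, LA, 12, 14, red), (40, LA, 12, 20, red), (5, LA, 39, 10, blue), (5, LA, 39, 10, gold), (5, LA, 39, 10, white), (5, LA, 39, 14, blue), (5, LA, 39, 14, gold), (5, LA, 39, 14, white), (5, LA, 39, 20, blue), (5, LA, 39, 20, gold), (5, LA, 39, 20, white)}.
Selection sid ≠ pid: {(17, LA, 20, 10, red), (17, LA, 20, 14, red), (40, LA, 12, 10, red), (40, LA, 12, 14, red), (40, LA, 12, 20, red), (5, LA, 39, 10, blue), (5, LA, 39, 10, gold), (5, LA, 39, 10, white), (5, LA, 39, 14, blue), (5, LA, 39, 14, gold), (5, LA, 39, 14, white), (5, LA, 39, 20, blue), (5, LA, 39, 20, gold), (5, LA, 39, 20, white)}
Projecting to cost, sid, pid (6 duplicate(s) eliminated): {(17, 20, 10), (17, 20, 14), (40, 12, 10), (40, 12, 14), (40, 12, 20), (5, 39, 10), (5, 39, 14), (5, 39, 20)}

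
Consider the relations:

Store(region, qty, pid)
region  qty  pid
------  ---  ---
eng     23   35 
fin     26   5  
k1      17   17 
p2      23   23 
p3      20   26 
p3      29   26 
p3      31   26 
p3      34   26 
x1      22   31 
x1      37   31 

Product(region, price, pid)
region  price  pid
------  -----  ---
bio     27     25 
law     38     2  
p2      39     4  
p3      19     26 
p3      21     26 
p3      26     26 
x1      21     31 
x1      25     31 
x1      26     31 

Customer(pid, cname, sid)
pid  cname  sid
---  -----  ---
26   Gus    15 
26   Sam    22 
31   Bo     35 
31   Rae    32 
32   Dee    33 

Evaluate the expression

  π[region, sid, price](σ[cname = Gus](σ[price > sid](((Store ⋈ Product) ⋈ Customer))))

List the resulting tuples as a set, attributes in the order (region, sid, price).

{(p3, 15, 19), (p3, 15, 21), (p3, 15, 26)}

Store ⋈ Product (natural join on region, pid): {(p3, 20, 26, 19), (p3, 20, 26, 21), (p3, 20, 26, 26), (p3, 29, 26, 19), (p3, 29, 26, 21), (p3, 29, 26, 26), (p3, 31, 26, 19), (p3, 31, 26, 21), (p3, 31, 26, 26), (p3, 34, 26, 19), (p3, 34, 26, 21), (p3, 34, 26, 26), (x1, 22, 31, 21), (x1, 22, 31, 25), (x1, 22, 31, 26), (x1, 37, 31, 21), (x1, 37, 31, 25), (x1, 37, 31, 26)}
(Store ⋈ Product) ⋈ Customer (natural join on pid): {(p3, 20, 26, 19, Gus, 15), (p3, 20, 26, 19, Sam, 22), (p3, 20, 26, 21, Gus, 15), (p3, 20, 26, 21, Sam, 22), (p3, 20, 26, 26, Gus, 15), (p3, 20, 26, 26, Sam, 22), (p3, 29, 26, 19, Gus, 15), (p3, 29, 26, 19, Sam, 22), (p3, 29, 26, 21, Gus, 15), (p3, 29, 26, 21, Sam, 22), (p3, 29, 26, 26, Gus, 15), (p3, 29, 26, 26, Sam, 22), (p3, 31, 26, 19, Gus, 15), (p3, 31, 26, 19, Sam, 22), (p3, 31, 26, 21, Gus, 15), (p3, 31, 26, 21, Sam, 22), (p3, 31, 26, 26, Gus, 15), (p3, 31, 26, 26, Sam, 22), (p3, 34, 26, 19, Gus, 15), (p3, 34, 26, 19, Sam, 22), (p3, 34, 26, 21, Gus, 15), (p3, 34, 26, 21, Sam, 22), (p3, 34, 26, 26, Gus, 15), (p3, 34, 26, 26, Sam, 22), (x1, 22, 31, 21, Bo, 35), (x1, 22, 31, 21, Rae, 32), (x1, 22, 31, 25, Bo, 35), (x1, 22, 31, 25, Rae, 32), (x1, 22, 31, 26, Bo, 35), (x1, 22, 31, 26, Rae, 32), (x1, 37, 31, 21, Bo, 35), (x1, 37, 31, 21, Rae, 32), (x1, 37, 31, 25, Bo, 35), (x1, 37, 31, 25, Rae, 32), (x1, 37, 31, 26, Bo, 35), (x1, 37, 31, 26, Rae, 32)}
Apply σ_{price > sid}; surviving tuples: {(p3, 20, 26, 19, Gus, 15), (p3, 20, 26, 21, Gus, 15), (p3, 20, 26, 26, Gus, 15), (p3, 20, 26, 26, Sam, 22), (p3, 29, 26, 19, Gus, 15), (p3, 29, 26, 21, Gus, 15), (p3, 29, 26, 26, Gus, 15), (p3, 29, 26, 26, Sam, 22), (p3, 31, 26, 19, Gus, 15), (p3, 31, 26, 21, Gus, 15), (p3, 31, 26, 26, Gus, 15), (p3, 31, 26, 26, Sam, 22), (p3, 34, 26, 19, Gus, 15), (p3, 34, 26, 21, Gus, 15), (p3, 34, 26, 26, Gus, 15), (p3, 34, 26, 26, Sam, 22)}
Apply σ_{cname = Gus}; surviving tuples: {(p3, 20, 26, 19, Gus, 15), (p3, 20, 26, 21, Gus, 15), (p3, 20, 26, 26, Gus, 15), (p3, 29, 26, 19, Gus, 15), (p3, 29, 26, 21, Gus, 15), (p3, 29, 26, 26, Gus, 15), (p3, 31, 26, 19, Gus, 15), (p3, 31, 26, 21, Gus, 15), (p3, 31, 26, 26, Gus, 15), (p3, 34, 26, 19, Gus, 15), (p3, 34, 26, 21, Gus, 15), (p3, 34, 26, 26, Gus, 15)}
π[region, sid, price]: project onto (region, sid, price) (9 duplicate(s) eliminated) → {(p3, 15, 19), (p3, 15, 21), (p3, 15, 26)}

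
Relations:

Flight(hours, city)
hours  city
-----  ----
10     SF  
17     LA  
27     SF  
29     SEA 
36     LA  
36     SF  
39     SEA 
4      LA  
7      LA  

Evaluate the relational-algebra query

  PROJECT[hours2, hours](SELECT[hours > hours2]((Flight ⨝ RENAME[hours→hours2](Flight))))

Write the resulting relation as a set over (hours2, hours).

{(10, 27), (10, 36), (17, 36), (27, 36), (29, 39), (4, 17), (4, 36), (4, 7), (7, 17), (7, 36)}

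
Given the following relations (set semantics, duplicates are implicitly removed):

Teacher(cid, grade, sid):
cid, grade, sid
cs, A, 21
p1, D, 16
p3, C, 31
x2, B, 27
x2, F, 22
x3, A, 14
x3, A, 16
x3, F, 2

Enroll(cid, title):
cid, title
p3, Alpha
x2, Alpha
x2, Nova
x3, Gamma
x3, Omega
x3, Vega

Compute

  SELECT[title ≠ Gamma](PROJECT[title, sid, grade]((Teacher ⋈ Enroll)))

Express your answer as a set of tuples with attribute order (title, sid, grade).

Joining Teacher and Enroll on cid yields {(p3, C, 31, Alpha), (x2, B, 27, Alpha), (x2, B, 27, Nova), (x2, F, 22, Alpha), (x2, F, 22, Nova), (x3, A, 14, Gamma), (x3, A, 14, Omega), (x3, A, 14, Vega), (x3, A, 16, Gamma), (x3, A, 16, Omega), (x3, A, 16, Vega), (x3, F, 2, Gamma), (x3, F, 2, Omega), (x3, F, 2, Vega)}.
Projecting to title, sid, grade: {(Alpha, 22, F), (Alpha, 27, B), (Alpha, 31, C), (Gamma, 14, A), (Gamma, 16, A), (Gamma, 2, F), (Nova, 22, F), (Nova, 27, B), (Omega, 14, A), (Omega, 16, A), (Omega, 2, F), (Vega, 14, A), (Vega, 16, A), (Vega, 2, F)}
σ[title ≠ Gamma]: keep tuples satisfying title ≠ Gamma → {(Alpha, 22, F), (Alpha, 27, B), (Alpha, 31, C), (Nova, 22, F), (Nova, 27, B), (Omega, 14, A), (Omega, 16, A), (Omega, 2, F), (Vega, 14, A), (Vega, 16, A), (Vega, 2, F)}

{(Alpha, 22, F), (Alpha, 27, B), (Alpha, 31, C), (Nova, 22, F), (Nova, 27, B), (Omega, 14, A), (Omega, 16, A), (Omega, 2, F), (Vega, 14, A), (Vega, 16, A), (Vega, 2, F)}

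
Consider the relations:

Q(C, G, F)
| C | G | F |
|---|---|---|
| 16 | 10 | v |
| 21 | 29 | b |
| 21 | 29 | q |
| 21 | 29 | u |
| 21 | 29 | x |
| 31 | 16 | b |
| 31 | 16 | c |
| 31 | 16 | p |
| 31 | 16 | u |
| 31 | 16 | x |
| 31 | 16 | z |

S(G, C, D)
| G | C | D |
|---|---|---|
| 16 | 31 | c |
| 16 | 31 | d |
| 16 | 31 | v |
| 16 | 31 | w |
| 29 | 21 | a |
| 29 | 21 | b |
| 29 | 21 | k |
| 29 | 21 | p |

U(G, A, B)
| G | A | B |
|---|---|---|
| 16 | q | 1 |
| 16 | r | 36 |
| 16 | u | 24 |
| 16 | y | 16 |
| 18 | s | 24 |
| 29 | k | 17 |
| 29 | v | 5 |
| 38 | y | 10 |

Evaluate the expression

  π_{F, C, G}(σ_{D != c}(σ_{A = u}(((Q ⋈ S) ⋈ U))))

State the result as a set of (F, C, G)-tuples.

{(b, 31, 16), (c, 31, 16), (p, 31, 16), (u, 31, 16), (x, 31, 16), (z, 31, 16)}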